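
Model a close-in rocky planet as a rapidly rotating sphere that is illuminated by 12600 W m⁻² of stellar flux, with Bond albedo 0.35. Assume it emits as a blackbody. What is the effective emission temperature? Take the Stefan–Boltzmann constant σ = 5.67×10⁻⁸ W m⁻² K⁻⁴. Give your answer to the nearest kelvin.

The planet absorbs (1−α)S over its disc πR² and re-emits over 4πR², so the mean absorbed flux is (1−0.35)·12600/4 = 2048 W m⁻².
Balancing against σT⁴: T = (2048/5.67×10⁻⁸)^(1/4) = 435.9 K.

436 kelvin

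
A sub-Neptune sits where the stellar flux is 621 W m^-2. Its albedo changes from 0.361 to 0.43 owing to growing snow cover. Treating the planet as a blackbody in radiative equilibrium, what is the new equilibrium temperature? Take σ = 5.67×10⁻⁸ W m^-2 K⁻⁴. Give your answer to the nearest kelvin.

199 K

T₂ = [S(1−α₂)/(4σ)]^(1/4) = [621.0·0.57/(4σ)]^(1/4) = 198.8 K.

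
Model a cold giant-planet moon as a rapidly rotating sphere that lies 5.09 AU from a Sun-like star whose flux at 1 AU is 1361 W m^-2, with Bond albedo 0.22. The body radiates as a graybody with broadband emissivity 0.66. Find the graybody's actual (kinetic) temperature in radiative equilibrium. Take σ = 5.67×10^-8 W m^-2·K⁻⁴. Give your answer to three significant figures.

Irradiance scales as 1/d², so S = 1361 W m^-2 × (1/5.09)² = 52.53 W m^-2.
The planet absorbs (1−α)S over its disc πR² and re-emits over 4πR², so the mean absorbed flux is (1−0.22)·52.53/4 = 10.24 W m^-2.
Radiative balance εσT⁴ = 10.24 gives T = [10.24/(0.66·σ)]^(1/4) = 128.6 K.

129 K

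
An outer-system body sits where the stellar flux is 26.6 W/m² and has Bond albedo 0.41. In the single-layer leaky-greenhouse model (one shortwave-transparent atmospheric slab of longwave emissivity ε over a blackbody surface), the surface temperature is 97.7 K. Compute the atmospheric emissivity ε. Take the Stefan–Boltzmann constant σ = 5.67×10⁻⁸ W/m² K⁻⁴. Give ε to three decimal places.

0.481

First, T_e = [26.60·(1−0.41)/(4σ)]^(1/4) = 91.21 K.
T_s⁴ = T_e⁴·2/(2−ε) → ε = 2 − 2(T_e/T_s)⁴ = 2 − 2·(91.21/97.7)⁴ = 0.4811.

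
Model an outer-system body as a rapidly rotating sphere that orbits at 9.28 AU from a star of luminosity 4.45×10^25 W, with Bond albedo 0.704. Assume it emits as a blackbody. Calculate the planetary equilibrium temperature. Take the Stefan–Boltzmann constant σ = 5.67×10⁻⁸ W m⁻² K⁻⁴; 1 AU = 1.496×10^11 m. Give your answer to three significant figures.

d = 9.28 × 1.496×10^11 m = 1.388×10^12 m.
Spreading L over a sphere of radius d: S = 4.45×10^25/(4π·1.39×10^12²) = 1.837 W m⁻².
Averaging over the sphere, the absorbed flux is S(1−α)/4 = 0.1360 W m⁻².
Balancing against σT⁴: T = (0.1360/5.67×10⁻⁸)^(1/4) = 39.35 K.

39.4 kelvin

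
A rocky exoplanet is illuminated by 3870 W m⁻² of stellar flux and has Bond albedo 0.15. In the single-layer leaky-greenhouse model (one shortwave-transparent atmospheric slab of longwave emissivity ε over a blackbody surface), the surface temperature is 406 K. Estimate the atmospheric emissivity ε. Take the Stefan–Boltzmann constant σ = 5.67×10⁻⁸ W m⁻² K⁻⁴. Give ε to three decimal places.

0.932

Effective temperature: T_e = [S(1−α)/(4σ)]^(1/4) = 347.0 K.
Since (2−ε)/2 = (T_e/T_s)⁴ = 0.5338, ε = 0.9324.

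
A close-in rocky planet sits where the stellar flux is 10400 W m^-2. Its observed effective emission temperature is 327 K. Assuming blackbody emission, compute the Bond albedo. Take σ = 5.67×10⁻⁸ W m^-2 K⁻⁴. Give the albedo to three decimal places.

Energy balance: S(1−α)/4 = σT⁴, so 1−α = 4σT⁴/S.
σT⁴ = 648.3 W m^-2, so 4σT⁴ = 2593 W m^-2.
Hence α = 1 − 2593/10400 = 0.7507.

0.751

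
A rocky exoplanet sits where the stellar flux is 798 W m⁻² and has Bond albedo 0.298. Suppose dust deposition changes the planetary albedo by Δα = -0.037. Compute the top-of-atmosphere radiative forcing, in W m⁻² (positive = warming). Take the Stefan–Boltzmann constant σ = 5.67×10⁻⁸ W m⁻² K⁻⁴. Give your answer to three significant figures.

ΔF = −(S/4)Δα = −(798.0/4)×(-0.037) = 7.381 W m⁻².

7.38 W m⁻²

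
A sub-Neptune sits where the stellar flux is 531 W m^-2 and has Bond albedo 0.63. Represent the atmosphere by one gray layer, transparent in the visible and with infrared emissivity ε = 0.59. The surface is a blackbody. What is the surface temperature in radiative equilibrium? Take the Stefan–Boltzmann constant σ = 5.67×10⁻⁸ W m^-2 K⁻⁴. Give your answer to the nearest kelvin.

Effective emission temperature (TOA balance): σT_e⁴ = S(1−α)/4 = 49.12 W m^-2 → T_e = 171.6 K.
The surface balance (absorbed SW + ε·downward IR = σT_s⁴) with T_a⁴ = T_s⁴/2 reduces to T_s = T_e·[2/(2−ε)]^¼ = 187.2 K.

187 K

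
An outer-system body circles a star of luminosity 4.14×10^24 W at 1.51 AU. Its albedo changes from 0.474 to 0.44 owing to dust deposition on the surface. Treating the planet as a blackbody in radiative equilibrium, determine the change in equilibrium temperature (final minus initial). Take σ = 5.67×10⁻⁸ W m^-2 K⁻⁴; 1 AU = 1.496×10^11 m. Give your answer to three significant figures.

0.982 K

d = 1.51 × 1.496×10^11 m = 2.259×10^11 m.
S = L/(4πd²) = 6.456 W m^-2.
With α = 0.474, T₁ = 62.21 K.
With α = 0.44, T₂ = 63.19 K.
ΔT = T₂ − T₁ = 0.9817 K.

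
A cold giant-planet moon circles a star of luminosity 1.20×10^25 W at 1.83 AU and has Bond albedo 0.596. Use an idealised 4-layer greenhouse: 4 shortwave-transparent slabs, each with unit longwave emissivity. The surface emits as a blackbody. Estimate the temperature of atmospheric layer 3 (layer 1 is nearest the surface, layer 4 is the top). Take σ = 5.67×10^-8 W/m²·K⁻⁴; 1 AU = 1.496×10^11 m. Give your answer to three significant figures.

82.1 K

d = 1.83 × 1.496×10^11 m = 2.738×10^11 m.
Spreading L over a sphere of radius d: S = 1.20×10^25/(4π·2.74×10^11²) = 12.74 W/m².
Top-of-atmosphere balance: σT_e⁴ = S(1−α)/4 = 1.287 W/m² → T_e = 69.02 K.
In the N-layer model, layer k (counted from the surface) has T_k = (N+1−k)^(1/4)·T_e.
With k = 3: T_3 = (4+1−3)^¼·69.02 K = 82.08 K.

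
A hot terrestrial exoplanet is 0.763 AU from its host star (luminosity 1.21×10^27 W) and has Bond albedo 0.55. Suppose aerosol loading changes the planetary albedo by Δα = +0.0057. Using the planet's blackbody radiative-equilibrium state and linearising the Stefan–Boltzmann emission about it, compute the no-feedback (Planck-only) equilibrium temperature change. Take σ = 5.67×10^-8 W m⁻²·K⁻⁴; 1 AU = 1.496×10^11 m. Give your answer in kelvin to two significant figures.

Orbital distance: d = 0.763 AU = 1.141×10^11 m.
S = L/(4πd²) = 7390 W m⁻².
Unperturbed T_e = [7390·(1−0.55)/(4σ)]^¼ = 348.0 K.
TOA radiative forcing: ΔF = −S·Δα/4 = −7390·(+0.0057)/4 = -10.53 W m⁻².
Planck response: λ_P = 4σT_e³ = 4·5.67×10⁻⁸·(348.0)³ = 9.557 W m⁻²/K.
Hence the no-feedback warming is ΔF/(4σT_e³) = -1.10 K.

-1.1 kelvin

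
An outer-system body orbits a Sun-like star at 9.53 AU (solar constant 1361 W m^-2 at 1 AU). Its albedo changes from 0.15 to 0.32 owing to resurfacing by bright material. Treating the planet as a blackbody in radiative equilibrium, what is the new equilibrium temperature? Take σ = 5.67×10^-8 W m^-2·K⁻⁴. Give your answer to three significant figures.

81.9 K

Irradiance scales as 1/d², so S = 1361 W m^-2 × (1/9.53)² = 14.99 W m^-2.
New equilibrium: T₂ = [(1−0.32)·14.99/(4σ)]^(1/4) = 81.87 K.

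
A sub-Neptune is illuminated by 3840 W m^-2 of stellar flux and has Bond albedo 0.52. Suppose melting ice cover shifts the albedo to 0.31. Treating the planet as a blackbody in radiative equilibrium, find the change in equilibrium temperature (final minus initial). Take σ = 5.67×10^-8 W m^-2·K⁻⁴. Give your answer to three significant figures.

28.5 K

With α = 0.52, T₁ = 300.2 K.
With α = 0.31, T₂ = 328.8 K.
Change: 328.8 − 300.2 = 28.51 K.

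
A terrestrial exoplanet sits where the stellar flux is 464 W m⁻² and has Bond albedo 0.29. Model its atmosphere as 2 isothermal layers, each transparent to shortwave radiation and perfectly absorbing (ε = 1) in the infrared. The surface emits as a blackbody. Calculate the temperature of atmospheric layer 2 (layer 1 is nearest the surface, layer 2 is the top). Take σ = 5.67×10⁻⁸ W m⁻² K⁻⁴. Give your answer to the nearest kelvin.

The effective emission temperature is T_e = [S(1−α)/(4σ)]^¼ = 195.2 K.
Each opaque layer satisfies 2T_j⁴ = T_{j−1}⁴ + T_{j+1}⁴, giving T_k⁴ = (N+1−k)T_e⁴.
With k = 2: T_2 = (2+1−2)^¼·195.2 K = 195.2 K.

195 kelvin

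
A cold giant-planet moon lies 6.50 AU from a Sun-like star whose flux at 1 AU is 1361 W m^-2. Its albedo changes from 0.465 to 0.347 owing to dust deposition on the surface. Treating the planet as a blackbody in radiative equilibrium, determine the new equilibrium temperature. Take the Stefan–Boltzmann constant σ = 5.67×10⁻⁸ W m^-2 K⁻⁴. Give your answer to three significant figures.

Irradiance scales as 1/d², so S = 1361 W m^-2 × (1/6.50)² = 32.21 W m^-2.
New equilibrium: T₂ = [(1−0.347)·32.21/(4σ)]^(1/4) = 98.14 K.

98.1 K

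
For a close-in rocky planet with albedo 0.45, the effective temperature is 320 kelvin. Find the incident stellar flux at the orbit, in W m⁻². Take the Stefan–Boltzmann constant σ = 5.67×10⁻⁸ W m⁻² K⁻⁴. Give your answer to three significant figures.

From S(1−α)/4 = σT⁴: S = 4σT⁴/(1−α).
The emitted flux is σT⁴ = 594.5 W m⁻².
So S = 4×594.5/(1−0.45) = 4324 W m⁻².

4320 W m⁻²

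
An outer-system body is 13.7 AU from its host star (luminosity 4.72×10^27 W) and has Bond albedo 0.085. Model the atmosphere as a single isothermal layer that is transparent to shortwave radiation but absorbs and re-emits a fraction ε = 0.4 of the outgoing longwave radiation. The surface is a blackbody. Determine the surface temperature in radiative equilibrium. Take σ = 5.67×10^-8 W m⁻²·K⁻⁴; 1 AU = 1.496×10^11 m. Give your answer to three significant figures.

146 kelvin

d = 13.7 × 1.496×10^11 m = 2.050×10^12 m.
Spreading L over a sphere of radius d: S = 4.72×10^27/(4π·2.05×10^12²) = 89.42 W m⁻².
At the top of the atmosphere, σT_e⁴ = S(1−α)/4 = 20.45 W m⁻², giving T_e = 137.8 K.
The surface balance (absorbed SW + ε·downward IR = σT_s⁴) with T_a⁴ = T_s⁴/2 reduces to T_s = T_e·[2/(2−ε)]^¼ = 145.7 K.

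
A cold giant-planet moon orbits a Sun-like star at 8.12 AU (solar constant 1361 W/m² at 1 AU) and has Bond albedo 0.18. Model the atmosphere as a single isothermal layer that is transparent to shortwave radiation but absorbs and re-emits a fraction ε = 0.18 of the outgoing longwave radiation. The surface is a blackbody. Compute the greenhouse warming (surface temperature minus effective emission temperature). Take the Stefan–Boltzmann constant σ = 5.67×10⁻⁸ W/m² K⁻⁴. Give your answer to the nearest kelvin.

Irradiance scales as 1/d², so S = 1361 W/m² × (1/8.12)² = 20.64 W/m².
At the top of the atmosphere, σT_e⁴ = S(1−α)/4 = 4.232 W/m², giving T_e = 92.95 K.
For a single slab of emissivity ε, T_s⁴ = 2T_e⁴/(2−ε); thus T_s = 92.95·(1.099)^(1/4) = 95.16 K.
T_s − T_e = 95.16 − 92.95 = 2.217 K.

2 K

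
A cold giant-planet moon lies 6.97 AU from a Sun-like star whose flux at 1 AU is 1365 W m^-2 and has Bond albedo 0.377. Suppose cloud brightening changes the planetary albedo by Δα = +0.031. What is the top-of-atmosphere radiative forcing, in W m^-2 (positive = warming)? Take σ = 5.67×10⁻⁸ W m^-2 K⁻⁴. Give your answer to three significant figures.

Flux at the orbit: S = 1365/(6.97)² = 28.10 W m^-2.
ΔF = −(S/4)Δα = −(28.10/4)×(+0.031) = -0.2178 W m^-2.

-0.218 W m^-2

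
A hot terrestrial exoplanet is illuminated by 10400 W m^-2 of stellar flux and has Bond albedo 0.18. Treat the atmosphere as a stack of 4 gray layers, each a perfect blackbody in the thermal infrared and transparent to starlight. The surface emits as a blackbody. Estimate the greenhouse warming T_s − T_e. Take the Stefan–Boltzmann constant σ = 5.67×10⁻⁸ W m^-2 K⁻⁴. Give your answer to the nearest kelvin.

Top-of-atmosphere balance: σT_e⁴ = S(1−α)/4 = 2132 W m^-2 → T_e = 440.4 K.
Surface: T_s = (5)^¼·T_e = 658.5 K.
Warming: T_s − T_e = 218.1 K.

218 kelvin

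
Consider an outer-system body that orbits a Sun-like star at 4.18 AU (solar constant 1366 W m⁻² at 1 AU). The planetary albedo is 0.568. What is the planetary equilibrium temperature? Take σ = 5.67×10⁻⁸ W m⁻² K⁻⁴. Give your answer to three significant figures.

By the inverse-square law, S = 1366/4.18² = 78.18 W m⁻².
The planet absorbs (1−α)S over its disc πR² and re-emits over 4πR², so the mean absorbed flux is (1−0.568)·78.18/4 = 8.443 W m⁻².
Balancing against σT⁴: T = (8.443/5.67×10⁻⁸)^(1/4) = 110.5 K.

110 K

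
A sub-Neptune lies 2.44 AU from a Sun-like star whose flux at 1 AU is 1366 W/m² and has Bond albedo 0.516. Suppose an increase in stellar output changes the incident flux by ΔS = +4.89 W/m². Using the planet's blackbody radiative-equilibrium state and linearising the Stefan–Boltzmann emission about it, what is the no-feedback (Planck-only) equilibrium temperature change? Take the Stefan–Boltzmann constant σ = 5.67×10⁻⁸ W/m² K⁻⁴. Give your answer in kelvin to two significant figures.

0.79 kelvin

Irradiance scales as 1/d², so S = 1366 W/m² × (1/2.44)² = 229.4 W/m².
Unperturbed T_e = [229.4·(1−0.516)/(4σ)]^¼ = 148.8 K.
TOA radiative forcing: ΔF = (1−α)ΔS/4 = 0.484·(+4.89)/4 = 0.5917 W/m².
Planck response: λ_P = 4σT_e³ = 4·5.67×10⁻⁸·(148.8)³ = 0.7465 W/m²/K.
Hence the no-feedback warming is ΔF/(4σT_e³) = 0.793 K.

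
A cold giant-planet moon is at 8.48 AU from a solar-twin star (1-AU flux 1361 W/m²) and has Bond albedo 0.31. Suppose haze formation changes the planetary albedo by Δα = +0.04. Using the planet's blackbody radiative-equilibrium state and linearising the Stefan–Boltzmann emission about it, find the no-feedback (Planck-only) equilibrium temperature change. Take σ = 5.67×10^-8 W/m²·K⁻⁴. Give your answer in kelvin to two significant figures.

Flux at the orbit: S = 1361/(8.48)² = 18.93 W/m².
The baseline emission temperature is T_e = 87.11 K.
ΔF = −(S/4)Δα = −(18.93/4)×(+0.04) = -0.1893 W/m².
Linearising σT⁴ gives d(σT⁴)/dT = 4σT_e³ = 0.1499 W/m² per K.
So ΔT₀ = -0.1893/0.1499 = -1.26 K.

-1.3 K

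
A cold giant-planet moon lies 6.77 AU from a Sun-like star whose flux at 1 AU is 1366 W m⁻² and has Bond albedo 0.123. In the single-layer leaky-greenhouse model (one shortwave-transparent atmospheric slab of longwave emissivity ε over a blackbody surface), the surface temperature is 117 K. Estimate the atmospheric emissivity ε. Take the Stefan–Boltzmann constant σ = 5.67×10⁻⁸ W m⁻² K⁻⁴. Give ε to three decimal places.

0.770

Flux at the orbit: S = 1366/(6.77)² = 29.80 W m⁻².
TOA balance gives T_e = 103.6 K.
Inverting T_s⁴ = 2T_e⁴/(2−ε): (T_e/T_s)⁴ = 0.6150, so ε = 2(1 − 0.6150) = 0.7700.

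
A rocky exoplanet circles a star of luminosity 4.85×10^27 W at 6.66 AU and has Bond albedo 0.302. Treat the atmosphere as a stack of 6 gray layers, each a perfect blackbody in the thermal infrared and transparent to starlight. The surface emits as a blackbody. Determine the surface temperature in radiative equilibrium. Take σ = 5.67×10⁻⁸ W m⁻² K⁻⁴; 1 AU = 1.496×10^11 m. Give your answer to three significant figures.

Orbital distance: d = 6.66 AU = 9.963×10^11 m.
Flux at the orbit: S = L/(4πd²) = 4.85×10^27/(4π·(9.96×10^11)²) = 388.8 W m⁻².
The effective emission temperature is T_e = [S(1−α)/(4σ)]^¼ = 186.0 K.
Layer-by-layer balance gives σT_s⁴ = (N+1)σT_e⁴, so T_s = 7^¼·186.0 = 302.5 K.

303 K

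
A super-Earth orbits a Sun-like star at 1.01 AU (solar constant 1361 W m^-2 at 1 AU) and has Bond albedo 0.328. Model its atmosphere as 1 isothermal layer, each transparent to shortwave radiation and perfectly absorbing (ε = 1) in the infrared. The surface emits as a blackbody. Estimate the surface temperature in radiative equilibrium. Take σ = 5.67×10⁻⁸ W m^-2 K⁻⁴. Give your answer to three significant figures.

Irradiance scales as 1/d², so S = 1361 W m^-2 × (1/1.01)² = 1334 W m^-2.
The effective emission temperature is T_e = [S(1−α)/(4σ)]^¼ = 250.7 K.
For an N-layer opaque stack, T_s⁴ = (N+1)T_e⁴, hence T_s = (2)^(1/4)×250.7 K = 298.2 K.

298 K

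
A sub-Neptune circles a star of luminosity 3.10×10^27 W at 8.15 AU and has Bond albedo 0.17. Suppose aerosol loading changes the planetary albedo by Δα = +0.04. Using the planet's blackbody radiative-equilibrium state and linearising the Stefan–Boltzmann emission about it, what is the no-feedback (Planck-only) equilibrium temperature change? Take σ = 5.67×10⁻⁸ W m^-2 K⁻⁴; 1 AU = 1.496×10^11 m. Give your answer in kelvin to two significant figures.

d = 8.15 × 1.496×10^11 m = 1.219×10^12 m.
S = L/(4πd²) = 165.9 W m^-2.
Reference equilibrium: T_e = [S(1−α)/(4σ)]^(1/4) = 157.0 K.
ΔF = −(S/4)Δα = −(165.9/4)×(+0.04) = -1.659 W m^-2.
Linearising σT⁴ gives d(σT⁴)/dT = 4σT_e³ = 0.8774 W m^-2 per K.
Hence the no-feedback warming is ΔF/(4σT_e³) = -1.89 K.

-1.9 K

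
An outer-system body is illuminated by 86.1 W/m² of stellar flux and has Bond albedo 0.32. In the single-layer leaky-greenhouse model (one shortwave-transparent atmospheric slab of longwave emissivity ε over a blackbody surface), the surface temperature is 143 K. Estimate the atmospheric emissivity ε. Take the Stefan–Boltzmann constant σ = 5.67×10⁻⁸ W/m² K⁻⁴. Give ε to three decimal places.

First, T_e = [86.10·(1−0.32)/(4σ)]^(1/4) = 126.8 K.
T_s⁴ = T_e⁴·2/(2−ε) → ε = 2 − 2(T_e/T_s)⁴ = 2 − 2·(126.8/143)⁴ = 0.7653.

0.765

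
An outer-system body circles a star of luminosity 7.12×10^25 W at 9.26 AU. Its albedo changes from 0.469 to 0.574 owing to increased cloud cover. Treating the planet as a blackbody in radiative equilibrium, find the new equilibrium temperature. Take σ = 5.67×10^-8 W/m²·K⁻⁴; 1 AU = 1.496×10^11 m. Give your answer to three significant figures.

d = 9.26 × 1.496×10^11 m = 1.385×10^12 m.
Spreading L over a sphere of radius d: S = 7.12×10^25/(4π·1.39×10^12²) = 2.952 W/m².
New equilibrium: T₂ = [(1−0.574)·2.952/(4σ)]^(1/4) = 48.53 K.

48.5 K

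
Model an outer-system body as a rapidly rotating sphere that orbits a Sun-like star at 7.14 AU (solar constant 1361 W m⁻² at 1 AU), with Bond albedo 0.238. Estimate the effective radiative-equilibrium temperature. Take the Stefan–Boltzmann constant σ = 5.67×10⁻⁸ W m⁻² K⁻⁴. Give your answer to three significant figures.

97.3 kelvin

Irradiance scales as 1/d², so S = 1361 W m⁻² × (1/7.14)² = 26.70 W m⁻².
Averaging over the sphere, the absorbed flux is S(1−α)/4 = 5.086 W m⁻².
In equilibrium σT⁴ equals this, so T = 97.32 K.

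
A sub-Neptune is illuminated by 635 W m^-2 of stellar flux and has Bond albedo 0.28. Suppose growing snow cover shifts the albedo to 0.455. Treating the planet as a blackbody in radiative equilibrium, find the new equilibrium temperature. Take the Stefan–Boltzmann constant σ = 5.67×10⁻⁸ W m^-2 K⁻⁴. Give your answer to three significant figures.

With the new albedo, S(1−α₂)/4 = 86.52 W m^-2, so T₂ = 197.6 K.

198 K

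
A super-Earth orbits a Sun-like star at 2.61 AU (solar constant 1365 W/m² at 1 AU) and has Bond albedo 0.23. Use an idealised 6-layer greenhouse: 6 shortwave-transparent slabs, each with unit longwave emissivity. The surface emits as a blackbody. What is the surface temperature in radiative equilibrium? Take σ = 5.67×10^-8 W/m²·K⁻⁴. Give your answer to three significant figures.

Irradiance scales as 1/d², so S = 1365 W/m² × (1/2.61)² = 200.4 W/m².
Top-of-atmosphere balance: σT_e⁴ = S(1−α)/4 = 38.57 W/m² → T_e = 161.5 K.
Layer-by-layer balance gives σT_s⁴ = (N+1)σT_e⁴, so T_s = 7^¼·161.5 = 262.7 K.

263 kelvin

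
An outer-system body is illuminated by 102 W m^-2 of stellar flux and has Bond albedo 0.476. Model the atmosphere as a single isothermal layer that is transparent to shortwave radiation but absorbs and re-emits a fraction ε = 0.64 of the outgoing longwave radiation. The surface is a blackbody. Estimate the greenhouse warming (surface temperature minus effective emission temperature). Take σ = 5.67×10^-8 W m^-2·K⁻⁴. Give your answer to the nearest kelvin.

13 K

Effective emission temperature (TOA balance): σT_e⁴ = S(1−α)/4 = 13.36 W m^-2 → T_e = 123.9 K.
Surface balance with a leaky layer gives σT_s⁴ = σT_e⁴·2/(2−ε), so T_s = T_e·[2/(2−0.64)]^(1/4) = 136.4 K.
The atmosphere warms the surface by 12.54 K.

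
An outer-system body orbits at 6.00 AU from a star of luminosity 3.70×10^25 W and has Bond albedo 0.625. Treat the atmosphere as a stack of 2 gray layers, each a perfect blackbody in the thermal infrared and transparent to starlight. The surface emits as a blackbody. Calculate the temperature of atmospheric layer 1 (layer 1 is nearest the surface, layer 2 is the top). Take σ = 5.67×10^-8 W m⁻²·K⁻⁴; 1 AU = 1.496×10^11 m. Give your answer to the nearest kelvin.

Orbital distance: d = 6.00 AU = 8.976×10^11 m.
Flux at the orbit: S = L/(4πd²) = 3.70×10^25/(4π·(8.98×10^11)²) = 3.654 W m⁻².
Top-of-atmosphere balance: σT_e⁴ = S(1−α)/4 = 0.3426 W m⁻² → T_e = 49.58 K.
In the N-layer model, layer k (counted from the surface) has T_k = (N+1−k)^(1/4)·T_e.
T_1 = (2)^(1/4)·49.58 = 58.96 K.

59 kelvin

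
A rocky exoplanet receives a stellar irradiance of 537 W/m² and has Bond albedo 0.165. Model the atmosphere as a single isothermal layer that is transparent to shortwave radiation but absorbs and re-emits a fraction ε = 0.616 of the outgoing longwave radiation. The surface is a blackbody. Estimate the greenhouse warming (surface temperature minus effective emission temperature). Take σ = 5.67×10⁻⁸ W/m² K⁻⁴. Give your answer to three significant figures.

20.3 K

At the top of the atmosphere, σT_e⁴ = S(1−α)/4 = 112.1 W/m², giving T_e = 210.9 K.
Surface balance with a leaky layer gives σT_s⁴ = σT_e⁴·2/(2−ε), so T_s = T_e·[2/(2−0.616)]^(1/4) = 231.2 K.
Greenhouse warming: T_s − T_e = 20.33 K.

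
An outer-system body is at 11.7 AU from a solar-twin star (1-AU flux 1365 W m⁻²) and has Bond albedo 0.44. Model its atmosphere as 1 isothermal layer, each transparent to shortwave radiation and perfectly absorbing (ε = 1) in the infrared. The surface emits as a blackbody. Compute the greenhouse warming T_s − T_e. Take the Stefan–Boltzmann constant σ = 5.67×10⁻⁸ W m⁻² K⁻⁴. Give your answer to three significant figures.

13.3 kelvin

Irradiance scales as 1/d², so S = 1365 W m⁻² × (1/11.7)² = 9.972 W m⁻².
Top-of-atmosphere balance: σT_e⁴ = S(1−α)/4 = 1.396 W m⁻² → T_e = 70.44 K.
Surface: T_s = (2)^¼·T_e = 83.77 K.
So the greenhouse effect raises the surface by 83.77 − 70.44 = 13.33 K.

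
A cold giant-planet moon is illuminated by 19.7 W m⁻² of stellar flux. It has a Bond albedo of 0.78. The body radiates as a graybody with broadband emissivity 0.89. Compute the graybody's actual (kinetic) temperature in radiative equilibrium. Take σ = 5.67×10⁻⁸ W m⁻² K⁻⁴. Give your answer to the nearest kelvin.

68 K

Absorbed flux (global mean): S(1−α)/4 = 19.70·0.22/4 = 1.083 W m⁻².
Radiative balance εσT⁴ = 1.083 gives T = [1.083/(0.89·σ)]^(1/4) = 68.07 K.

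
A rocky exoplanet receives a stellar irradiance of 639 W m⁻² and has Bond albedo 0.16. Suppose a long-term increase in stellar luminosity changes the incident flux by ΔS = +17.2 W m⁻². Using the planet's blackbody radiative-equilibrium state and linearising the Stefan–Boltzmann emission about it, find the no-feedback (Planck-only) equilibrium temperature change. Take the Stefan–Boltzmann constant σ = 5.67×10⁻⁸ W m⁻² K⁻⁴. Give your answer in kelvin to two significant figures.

Unperturbed T_e = [639.0·(1−0.16)/(4σ)]^¼ = 220.6 K.
TOA radiative forcing: ΔF = (1−α)ΔS/4 = 0.84·(+17.2)/4 = 3.612 W m⁻².
Planck response: λ_P = 4σT_e³ = 4·5.67×10⁻⁸·(220.6)³ = 2.434 W m⁻²/K.
So ΔT₀ = 3.612/2.434 = 1.48 K.

1.5 kelvin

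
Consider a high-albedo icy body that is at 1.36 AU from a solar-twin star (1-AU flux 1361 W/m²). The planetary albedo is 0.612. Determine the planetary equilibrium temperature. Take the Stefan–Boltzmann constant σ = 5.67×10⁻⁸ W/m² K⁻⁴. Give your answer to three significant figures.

188 K

Flux at the orbit: S = 1361/(1.36)² = 735.8 W/m².
The planet absorbs (1−α)S over its disc πR² and re-emits over 4πR², so the mean absorbed flux is (1−0.612)·735.8/4 = 71.38 W/m².
Set σT⁴ = 71.38 → T = (71.38/σ)^(1/4) = 188.4 K.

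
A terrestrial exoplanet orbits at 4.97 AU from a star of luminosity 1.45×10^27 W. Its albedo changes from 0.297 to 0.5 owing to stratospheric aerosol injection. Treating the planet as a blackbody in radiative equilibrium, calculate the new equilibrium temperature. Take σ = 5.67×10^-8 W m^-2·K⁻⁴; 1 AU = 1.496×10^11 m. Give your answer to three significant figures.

146 K

d = 4.97 × 1.496×10^11 m = 7.435×10^11 m.
Spreading L over a sphere of radius d: S = 1.45×10^27/(4π·7.44×10^11²) = 208.7 W m^-2.
With the new albedo, S(1−α₂)/4 = 26.09 W m^-2, so T₂ = 146.5 K.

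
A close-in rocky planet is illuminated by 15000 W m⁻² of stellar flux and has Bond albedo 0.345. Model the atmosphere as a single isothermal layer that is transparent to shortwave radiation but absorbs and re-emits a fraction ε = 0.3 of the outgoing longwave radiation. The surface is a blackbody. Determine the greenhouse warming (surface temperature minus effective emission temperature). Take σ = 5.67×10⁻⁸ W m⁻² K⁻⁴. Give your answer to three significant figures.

18.9 kelvin

The planet radiates to space at T_e = [S(1−α)/(4σ)]^(1/4) = 456.2 K.
The surface balance (absorbed SW + ε·downward IR = σT_s⁴) with T_a⁴ = T_s⁴/2 reduces to T_s = T_e·[2/(2−ε)]^¼ = 475.1 K.
Greenhouse warming: T_s − T_e = 18.92 K.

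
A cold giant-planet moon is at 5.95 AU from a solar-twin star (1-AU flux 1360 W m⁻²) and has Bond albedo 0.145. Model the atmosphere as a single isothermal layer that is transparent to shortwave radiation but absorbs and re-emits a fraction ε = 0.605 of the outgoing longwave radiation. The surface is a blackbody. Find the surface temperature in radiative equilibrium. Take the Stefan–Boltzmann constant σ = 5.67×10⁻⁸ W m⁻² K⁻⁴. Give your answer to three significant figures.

Flux at the orbit: S = 1360/(5.95)² = 38.42 W m⁻².
Effective emission temperature (TOA balance): σT_e⁴ = S(1−α)/4 = 8.211 W m⁻² → T_e = 109.7 K.
For a single slab of emissivity ε, T_s⁴ = 2T_e⁴/(2−ε); thus T_s = 109.7·(1.434)^(1/4) = 120.0 K.

120 K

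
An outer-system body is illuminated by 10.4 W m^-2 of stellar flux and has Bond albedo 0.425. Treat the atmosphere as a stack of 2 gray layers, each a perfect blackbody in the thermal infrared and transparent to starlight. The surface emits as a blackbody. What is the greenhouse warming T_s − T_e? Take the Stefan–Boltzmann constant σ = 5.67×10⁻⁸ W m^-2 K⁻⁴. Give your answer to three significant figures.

22.6 K

Top-of-atmosphere balance: σT_e⁴ = S(1−α)/4 = 1.495 W m^-2 → T_e = 71.66 K.
T_s = (N+1)^(1/4)·T_e = 94.31 K.
Warming: T_s − T_e = 22.65 K.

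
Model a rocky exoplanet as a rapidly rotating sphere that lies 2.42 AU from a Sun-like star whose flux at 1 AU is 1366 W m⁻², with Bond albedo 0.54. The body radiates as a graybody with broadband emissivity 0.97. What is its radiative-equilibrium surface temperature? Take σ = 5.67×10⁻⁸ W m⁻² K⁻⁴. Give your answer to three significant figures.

149 K

Flux at the orbit: S = 1366/(2.42)² = 233.2 W m⁻².
Absorbed flux (global mean): S(1−α)/4 = 233.2·0.46/4 = 26.82 W m⁻².
Radiative balance εσT⁴ = 26.82 gives T = [26.82/(0.97·σ)]^(1/4) = 148.6 K.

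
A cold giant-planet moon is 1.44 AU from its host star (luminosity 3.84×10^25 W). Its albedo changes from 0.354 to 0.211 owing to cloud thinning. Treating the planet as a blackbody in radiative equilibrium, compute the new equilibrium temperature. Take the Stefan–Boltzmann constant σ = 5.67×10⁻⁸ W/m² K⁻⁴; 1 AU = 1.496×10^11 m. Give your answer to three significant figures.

Orbital distance: d = 1.44 AU = 2.154×10^11 m.
S = L/(4πd²) = 65.85 W/m².
T₂ = [S(1−α₂)/(4σ)]^(1/4) = [65.85·0.789/(4σ)]^(1/4) = 123.0 K.

123 kelvin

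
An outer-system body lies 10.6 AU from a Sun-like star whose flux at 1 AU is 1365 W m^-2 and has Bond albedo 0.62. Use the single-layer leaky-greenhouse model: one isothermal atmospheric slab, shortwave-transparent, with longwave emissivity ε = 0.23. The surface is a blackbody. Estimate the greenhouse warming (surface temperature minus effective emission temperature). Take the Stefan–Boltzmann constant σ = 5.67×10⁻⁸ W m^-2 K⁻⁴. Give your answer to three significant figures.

Irradiance scales as 1/d², so S = 1365 W m^-2 × (1/10.6)² = 12.15 W m^-2.
At the top of the atmosphere, σT_e⁴ = S(1−α)/4 = 1.154 W m^-2, giving T_e = 67.17 K.
For a single slab of emissivity ε, T_s⁴ = 2T_e⁴/(2−ε); thus T_s = 67.17·(1.13)^(1/4) = 69.25 K.
Greenhouse warming: T_s − T_e = 2.083 K.

2.08 K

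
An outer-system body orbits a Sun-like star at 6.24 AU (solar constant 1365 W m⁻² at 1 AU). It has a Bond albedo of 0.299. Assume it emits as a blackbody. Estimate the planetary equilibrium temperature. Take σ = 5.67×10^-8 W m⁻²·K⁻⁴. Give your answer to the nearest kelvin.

102 K

By the inverse-square law, S = 1365/6.24² = 35.06 W m⁻².
The planet absorbs (1−α)S over its disc πR² and re-emits over 4πR², so the mean absorbed flux is (1−0.299)·35.06/4 = 6.144 W m⁻².
Set σT⁴ = 6.144 → T = (6.144/σ)^(1/4) = 102.0 K.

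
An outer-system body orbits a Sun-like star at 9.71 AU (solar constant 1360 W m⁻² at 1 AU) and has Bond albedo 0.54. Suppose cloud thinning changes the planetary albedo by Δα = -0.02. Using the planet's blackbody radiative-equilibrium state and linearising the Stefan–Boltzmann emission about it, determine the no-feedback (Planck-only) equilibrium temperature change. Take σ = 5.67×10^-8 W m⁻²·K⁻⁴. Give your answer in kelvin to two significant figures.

0.80 kelvin

By the inverse-square law, S = 1360/9.71² = 14.42 W m⁻².
Reference equilibrium: T_e = [S(1−α)/(4σ)]^(1/4) = 73.55 K.
The change in absorbed flux is Δ[S(1−α)/4] = −SΔα/4 = 0.07212 W m⁻².
Linearising σT⁴ gives d(σT⁴)/dT = 4σT_e³ = 0.09022 W m⁻² per K.
Hence the no-feedback warming is ΔF/(4σT_e³) = 0.799 K.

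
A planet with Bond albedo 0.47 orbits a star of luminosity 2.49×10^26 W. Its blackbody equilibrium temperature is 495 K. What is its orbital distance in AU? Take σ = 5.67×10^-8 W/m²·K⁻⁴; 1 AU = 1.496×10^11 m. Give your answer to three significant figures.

0.186 AU

The flux needed for this T is 4σT⁴/(1−0.47) = 25690 W/m².
From L = 4πd²S, d = √(2.49×10^26/(4π·25690)) = 2.777×10^10 m = 0.1856 AU.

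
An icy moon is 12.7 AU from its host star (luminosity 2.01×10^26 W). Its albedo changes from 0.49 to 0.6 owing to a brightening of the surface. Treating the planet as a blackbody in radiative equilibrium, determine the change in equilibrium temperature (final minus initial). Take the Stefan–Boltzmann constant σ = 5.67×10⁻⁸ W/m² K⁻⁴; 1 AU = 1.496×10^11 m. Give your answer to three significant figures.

d = 12.7 × 1.496×10^11 m = 1.900×10^12 m.
S = L/(4πd²) = 4.431 W/m².
With α = 0.49, T₁ = 56.18 K.
After:  T₂ = [4.431·0.4/(4σ)]^(1/4) = 52.87 K.
ΔT = T₂ − T₁ = -3.311 K.

-3.31 K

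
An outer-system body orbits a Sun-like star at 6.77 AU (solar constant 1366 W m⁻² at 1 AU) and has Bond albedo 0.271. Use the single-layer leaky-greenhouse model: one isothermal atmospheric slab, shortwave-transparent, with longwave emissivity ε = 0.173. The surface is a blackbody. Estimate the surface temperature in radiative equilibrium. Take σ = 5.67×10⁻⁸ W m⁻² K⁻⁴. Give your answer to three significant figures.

By the inverse-square law, S = 1366/6.77² = 29.80 W m⁻².
At the top of the atmosphere, σT_e⁴ = S(1−α)/4 = 5.432 W m⁻², giving T_e = 98.93 K.
For a single slab of emissivity ε, T_s⁴ = 2T_e⁴/(2−ε); thus T_s = 98.93·(1.095)^(1/4) = 101.2 K.

101 kelvin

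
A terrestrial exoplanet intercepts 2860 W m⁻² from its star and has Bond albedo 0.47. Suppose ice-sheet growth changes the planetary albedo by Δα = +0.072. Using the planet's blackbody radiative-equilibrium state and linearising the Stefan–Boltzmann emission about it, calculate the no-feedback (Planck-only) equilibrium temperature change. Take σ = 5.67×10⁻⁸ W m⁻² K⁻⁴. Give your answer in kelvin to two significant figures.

-9.7 K

Unperturbed T_e = [2860·(1−0.47)/(4σ)]^¼ = 285.9 K.
TOA radiative forcing: ΔF = −S·Δα/4 = −2860·(+0.072)/4 = -51.48 W m⁻².
Linearising σT⁴ gives d(σT⁴)/dT = 4σT_e³ = 5.301 W m⁻² per K.
Hence the no-feedback warming is ΔF/(4σT_e³) = -9.71 K.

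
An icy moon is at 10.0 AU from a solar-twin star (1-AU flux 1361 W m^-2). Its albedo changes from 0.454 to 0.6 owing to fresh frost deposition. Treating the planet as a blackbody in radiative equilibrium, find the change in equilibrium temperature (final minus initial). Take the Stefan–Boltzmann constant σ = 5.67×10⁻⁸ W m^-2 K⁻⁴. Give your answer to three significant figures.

Irradiance scales as 1/d², so S = 1361 W m^-2 × (1/10.0)² = 13.61 W m^-2.
With α = 0.454, T₁ = 75.66 K.
With α = 0.6, T₂ = 70.00 K.
ΔT = T₂ − T₁ = -5.662 K.

-5.66 kelvin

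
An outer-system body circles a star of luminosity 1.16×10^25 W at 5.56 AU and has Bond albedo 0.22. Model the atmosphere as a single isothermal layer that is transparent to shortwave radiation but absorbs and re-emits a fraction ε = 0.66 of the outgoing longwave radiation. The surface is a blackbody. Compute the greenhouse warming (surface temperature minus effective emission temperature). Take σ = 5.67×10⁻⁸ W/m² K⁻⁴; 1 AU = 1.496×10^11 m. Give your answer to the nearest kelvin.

Orbital distance: d = 5.56 AU = 8.318×10^11 m.
Spreading L over a sphere of radius d: S = 1.16×10^25/(4π·8.32×10^11²) = 1.334 W/m².
At the top of the atmosphere, σT_e⁴ = S(1−α)/4 = 0.2602 W/m², giving T_e = 46.28 K.
Surface balance with a leaky layer gives σT_s⁴ = σT_e⁴·2/(2−ε), so T_s = T_e·[2/(2−0.66)]^(1/4) = 51.16 K.
The atmosphere warms the surface by 4.874 K.

5 K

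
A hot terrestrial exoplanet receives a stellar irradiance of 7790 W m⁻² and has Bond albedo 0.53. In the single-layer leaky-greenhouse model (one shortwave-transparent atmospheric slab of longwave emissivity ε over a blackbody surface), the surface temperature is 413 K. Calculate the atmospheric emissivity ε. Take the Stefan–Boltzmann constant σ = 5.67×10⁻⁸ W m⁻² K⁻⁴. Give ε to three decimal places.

0.890

TOA balance gives T_e = 356.4 K.
Inverting T_s⁴ = 2T_e⁴/(2−ε): (T_e/T_s)⁴ = 0.5549, so ε = 2(1 − 0.5549) = 0.8903.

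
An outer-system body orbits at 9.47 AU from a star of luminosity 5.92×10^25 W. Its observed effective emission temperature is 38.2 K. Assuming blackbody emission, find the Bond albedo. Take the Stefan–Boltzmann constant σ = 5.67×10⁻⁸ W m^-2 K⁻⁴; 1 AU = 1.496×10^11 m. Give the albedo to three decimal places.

Orbital distance: d = 9.47 AU = 1.417×10^12 m.
Spreading L over a sphere of radius d: S = 5.92×10^25/(4π·1.42×10^12²) = 2.347 W m^-2.
Rearranging the radiative balance, α = 1 − 4σT⁴/S.
4σT⁴ = 4·5.67×10⁻⁸·(38.2)⁴ = 0.4829 W m^-2.
Hence α = 1 − 0.4829/2.347 = 0.7942.

0.794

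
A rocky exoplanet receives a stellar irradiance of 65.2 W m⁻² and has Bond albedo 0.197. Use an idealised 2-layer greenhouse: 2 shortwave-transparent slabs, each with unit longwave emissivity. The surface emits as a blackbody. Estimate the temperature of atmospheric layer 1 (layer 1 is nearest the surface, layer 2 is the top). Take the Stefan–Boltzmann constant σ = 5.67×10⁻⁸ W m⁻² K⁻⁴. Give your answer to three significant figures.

147 K

The effective emission temperature is T_e = [S(1−α)/(4σ)]^¼ = 123.3 K.
Each opaque layer satisfies 2T_j⁴ = T_{j−1}⁴ + T_{j+1}⁴, giving T_k⁴ = (N+1−k)T_e⁴.
T_1 = (2)^(1/4)·123.3 = 146.6 K.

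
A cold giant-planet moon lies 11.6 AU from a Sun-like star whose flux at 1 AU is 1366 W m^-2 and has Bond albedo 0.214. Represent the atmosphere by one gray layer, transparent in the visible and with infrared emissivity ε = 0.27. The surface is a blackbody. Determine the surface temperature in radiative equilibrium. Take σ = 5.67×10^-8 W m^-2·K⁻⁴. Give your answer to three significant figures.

79.9 K

Flux at the orbit: S = 1366/(11.6)² = 10.15 W m^-2.
Effective emission temperature (TOA balance): σT_e⁴ = S(1−α)/4 = 1.995 W m^-2 → T_e = 77.02 K.
Surface balance with a leaky layer gives σT_s⁴ = σT_e⁴·2/(2−ε), so T_s = T_e·[2/(2−0.27)]^(1/4) = 79.86 K.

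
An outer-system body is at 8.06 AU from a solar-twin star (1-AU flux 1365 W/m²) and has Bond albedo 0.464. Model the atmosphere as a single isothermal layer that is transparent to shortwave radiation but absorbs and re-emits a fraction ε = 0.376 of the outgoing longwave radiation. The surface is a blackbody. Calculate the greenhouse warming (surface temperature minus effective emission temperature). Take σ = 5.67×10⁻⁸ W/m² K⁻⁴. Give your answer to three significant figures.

Irradiance scales as 1/d², so S = 1365 W/m² × (1/8.06)² = 21.01 W/m².
Effective emission temperature (TOA balance): σT_e⁴ = S(1−α)/4 = 2.816 W/m² → T_e = 83.95 K.
Surface balance with a leaky layer gives σT_s⁴ = σT_e⁴·2/(2−ε), so T_s = T_e·[2/(2−0.376)]^(1/4) = 88.43 K.
T_s − T_e = 88.43 − 83.95 = 4.486 K.

4.49 kelvin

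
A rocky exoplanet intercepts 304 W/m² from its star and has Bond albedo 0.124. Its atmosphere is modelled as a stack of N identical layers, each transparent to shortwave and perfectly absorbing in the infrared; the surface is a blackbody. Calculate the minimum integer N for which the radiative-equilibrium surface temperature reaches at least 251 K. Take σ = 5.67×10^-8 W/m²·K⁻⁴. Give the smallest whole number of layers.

OLR = S(1−α)/4 = 66.58 W/m²; the top layer radiates at T_e = 185.1 K.
Need (N+1)T_e⁴ ≥ T_s⁴, i.e. N+1 ≥ (251/185.1)⁴ = 3.380.
So N ≥ 2.380; the smallest integer is N = 3.

3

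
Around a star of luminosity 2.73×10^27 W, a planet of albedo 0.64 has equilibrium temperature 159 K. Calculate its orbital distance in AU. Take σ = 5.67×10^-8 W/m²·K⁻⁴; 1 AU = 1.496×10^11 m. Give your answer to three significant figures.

Required flux: S = 4σT⁴/(1−α) = 402.7 W/m².
From L = 4πd²S, d = √(2.73×10^27/(4π·402.7)) = 7.345×10^11 m = 4.910 AU.

4.91 AU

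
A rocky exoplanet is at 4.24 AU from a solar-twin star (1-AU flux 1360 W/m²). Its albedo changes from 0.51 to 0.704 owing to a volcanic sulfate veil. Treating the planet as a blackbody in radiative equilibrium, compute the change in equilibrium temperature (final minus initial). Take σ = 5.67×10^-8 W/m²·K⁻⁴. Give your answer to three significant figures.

Irradiance scales as 1/d², so S = 1360 W/m² × (1/4.24)² = 75.65 W/m².
Before: T₁ = [75.65·0.49/(4σ)]^(1/4) = 113.1 K.
With α = 0.704, T₂ = 99.68 K.
Change: 99.68 − 113.1 = -13.39 K.

-13.4 K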